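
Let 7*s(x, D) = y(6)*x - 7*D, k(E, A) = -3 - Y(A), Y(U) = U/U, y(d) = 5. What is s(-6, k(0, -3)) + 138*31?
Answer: 29944/7 ≈ 4277.7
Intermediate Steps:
Y(U) = 1
k(E, A) = -4 (k(E, A) = -3 - 1*1 = -3 - 1 = -4)
s(x, D) = -D + 5*x/7 (s(x, D) = (5*x - 7*D)/7 = (-7*D + 5*x)/7 = -D + 5*x/7)
s(-6, k(0, -3)) + 138*31 = (-1*(-4) + (5/7)*(-6)) + 138*31 = (4 - 30/7) + 4278 = -2/7 + 4278 = 29944/7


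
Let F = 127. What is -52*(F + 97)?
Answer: -11648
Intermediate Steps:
-52*(F + 97) = -52*(127 + 97) = -52*224 = -11648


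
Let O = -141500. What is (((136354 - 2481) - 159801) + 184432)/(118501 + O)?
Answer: -158504/22999 ≈ -6.8918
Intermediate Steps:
(((136354 - 2481) - 159801) + 184432)/(118501 + O) = (((136354 - 2481) - 159801) + 184432)/(118501 - 141500) = ((133873 - 159801) + 184432)/(-22999) = (-25928 + 184432)*(-1/22999) = 158504*(-1/22999) = -158504/22999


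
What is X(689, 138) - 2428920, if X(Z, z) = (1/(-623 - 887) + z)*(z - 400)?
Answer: -1861132249/755 ≈ -2.4651e+6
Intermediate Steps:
X(Z, z) = (-400 + z)*(-1/1510 + z) (X(Z, z) = (1/(-1510) + z)*(-400 + z) = (-1/1510 + z)*(-400 + z) = (-400 + z)*(-1/1510 + z))
X(689, 138) - 2428920 = (40/151 + 138**2 - 604001/1510*138) - 2428920 = (40/151 + 19044 - 41676069/755) - 2428920 = -27297649/755 - 2428920 = -1861132249/755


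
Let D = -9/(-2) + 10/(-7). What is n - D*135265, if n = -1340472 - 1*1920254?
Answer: -51466559/14 ≈ -3.6762e+6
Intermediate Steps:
n = -3260726 (n = -1340472 - 1920254 = -3260726)
D = 43/14 (D = -9*(-½) + 10*(-⅐) = 9/2 - 10/7 = 43/14 ≈ 3.0714)
n - D*135265 = -3260726 - 43*135265/14 = -3260726 - 1*5816395/14 = -3260726 - 5816395/14 = -51466559/14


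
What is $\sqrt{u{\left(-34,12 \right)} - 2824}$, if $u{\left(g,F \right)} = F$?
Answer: $2 i \sqrt{703} \approx 53.028 i$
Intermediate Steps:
$\sqrt{u{\left(-34,12 \right)} - 2824} = \sqrt{12 - 2824} = \sqrt{-2812} = 2 i \sqrt{703}$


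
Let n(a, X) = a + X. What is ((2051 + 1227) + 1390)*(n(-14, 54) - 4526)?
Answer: -20940648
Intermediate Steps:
n(a, X) = X + a
((2051 + 1227) + 1390)*(n(-14, 54) - 4526) = ((2051 + 1227) + 1390)*((54 - 14) - 4526) = (3278 + 1390)*(40 - 4526) = 4668*(-4486) = -20940648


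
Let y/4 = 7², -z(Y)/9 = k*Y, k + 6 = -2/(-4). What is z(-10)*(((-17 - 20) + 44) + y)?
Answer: -100485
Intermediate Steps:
k = -11/2 (k = -6 - 2/(-4) = -6 - 2*(-¼) = -6 + ½ = -11/2 ≈ -5.5000)
z(Y) = 99*Y/2 (z(Y) = -(-99)*Y/2 = 99*Y/2)
y = 196 (y = 4*7² = 4*49 = 196)
z(-10)*(((-17 - 20) + 44) + y) = ((99/2)*(-10))*(((-17 - 20) + 44) + 196) = -495*((-37 + 44) + 196) = -495*(7 + 196) = -495*203 = -100485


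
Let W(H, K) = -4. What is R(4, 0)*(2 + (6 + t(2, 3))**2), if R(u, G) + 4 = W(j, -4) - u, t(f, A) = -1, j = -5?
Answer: -324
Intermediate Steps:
R(u, G) = -8 - u (R(u, G) = -4 + (-4 - u) = -8 - u)
R(4, 0)*(2 + (6 + t(2, 3))**2) = (-8 - 1*4)*(2 + (6 - 1)**2) = (-8 - 4)*(2 + 5**2) = -12*(2 + 25) = -12*27 = -324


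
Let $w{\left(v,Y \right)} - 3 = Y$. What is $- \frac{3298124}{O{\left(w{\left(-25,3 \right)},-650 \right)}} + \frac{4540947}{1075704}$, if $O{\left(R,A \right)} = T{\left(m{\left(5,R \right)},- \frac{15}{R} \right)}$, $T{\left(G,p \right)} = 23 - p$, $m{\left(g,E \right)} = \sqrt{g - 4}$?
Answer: $- \frac{2365126256765}{18286968} \approx -1.2933 \cdot 10^{5}$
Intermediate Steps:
$w{\left(v,Y \right)} = 3 + Y$
$m{\left(g,E \right)} = \sqrt{-4 + g}$
$O{\left(R,A \right)} = 23 + \frac{15}{R}$ ($O{\left(R,A \right)} = 23 - - \frac{15}{R} = 23 + \frac{15}{R}$)
$- \frac{3298124}{O{\left(w{\left(-25,3 \right)},-650 \right)}} + \frac{4540947}{1075704} = - \frac{3298124}{23 + \frac{15}{3 + 3}} + \frac{4540947}{1075704} = - \frac{3298124}{23 + \frac{15}{6}} + 4540947 \cdot \frac{1}{1075704} = - \frac{3298124}{23 + 15 \cdot \frac{1}{6}} + \frac{1513649}{358568} = - \frac{3298124}{23 + \frac{5}{2}} + \frac{1513649}{358568} = - \frac{3298124}{\frac{51}{2}} + \frac{1513649}{358568} = \left(-3298124\right) \frac{2}{51} + \frac{1513649}{358568} = - \frac{6596248}{51} + \frac{1513649}{358568} = - \frac{2365126256765}{18286968}$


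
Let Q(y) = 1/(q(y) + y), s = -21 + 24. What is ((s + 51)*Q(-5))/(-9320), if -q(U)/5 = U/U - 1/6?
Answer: 81/128150 ≈ 0.00063207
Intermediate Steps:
q(U) = -25/6 (q(U) = -5*(U/U - 1/6) = -5*(1 - 1*⅙) = -5*(1 - ⅙) = -5*⅚ = -25/6)
s = 3
Q(y) = 1/(-25/6 + y)
((s + 51)*Q(-5))/(-9320) = ((3 + 51)*(6/(-25 + 6*(-5))))/(-9320) = (54*(6/(-25 - 30)))*(-1/9320) = (54*(6/(-55)))*(-1/9320) = (54*(6*(-1/55)))*(-1/9320) = (54*(-6/55))*(-1/9320) = -324/55*(-1/9320) = 81/128150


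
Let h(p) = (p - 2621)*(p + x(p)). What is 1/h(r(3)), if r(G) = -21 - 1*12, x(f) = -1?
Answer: 1/90236 ≈ 1.1082e-5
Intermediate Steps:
r(G) = -33 (r(G) = -21 - 12 = -33)
h(p) = (-1 + p)*(-2621 + p) (h(p) = (p - 2621)*(p - 1) = (-2621 + p)*(-1 + p) = (-1 + p)*(-2621 + p))
1/h(r(3)) = 1/(2621 + (-33)² - 2622*(-33)) = 1/(2621 + 1089 + 86526) = 1/90236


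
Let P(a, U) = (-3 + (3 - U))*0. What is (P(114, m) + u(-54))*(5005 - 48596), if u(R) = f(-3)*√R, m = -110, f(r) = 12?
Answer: -1569276*I*√6 ≈ -3.8439e+6*I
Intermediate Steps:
P(a, U) = 0 (P(a, U) = -U*0 = 0)
u(R) = 12*√R
(P(114, m) + u(-54))*(5005 - 48596) = (0 + 12*√(-54))*(5005 - 48596) = (0 + 12*(3*I*√6))*(-43591) = (0 + 36*I*√6)*(-43591) = (36*I*√6)*(-43591) = -1569276*I*√6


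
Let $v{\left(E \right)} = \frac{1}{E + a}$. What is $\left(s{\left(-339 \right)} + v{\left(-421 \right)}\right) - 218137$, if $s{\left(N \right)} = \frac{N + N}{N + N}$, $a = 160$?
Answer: $- \frac{56933497}{261} \approx -2.1814 \cdot 10^{5}$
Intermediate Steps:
$v{\left(E \right)} = \frac{1}{160 + E}$ ($v{\left(E \right)} = \frac{1}{E + 160} = \frac{1}{160 + E}$)
$s{\left(N \right)} = 1$ ($s{\left(N \right)} = \frac{2 N}{2 N} = 2 N \frac{1}{2 N} = 1$)
$\left(s{\left(-339 \right)} + v{\left(-421 \right)}\right) - 218137 = \left(1 + \frac{1}{160 - 421}\right) - 218137 = \left(1 + \frac{1}{-261}\right) - 218137 = \left(1 - \frac{1}{261}\right) - 218137 = \frac{260}{261} - 218137 = - \frac{56933497}{261}$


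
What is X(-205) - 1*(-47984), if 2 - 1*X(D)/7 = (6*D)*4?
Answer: 82438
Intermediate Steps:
X(D) = 14 - 168*D (X(D) = 14 - 7*6*D*4 = 14 - 168*D)
X(-205) - 1*(-47984) = (14 - 168*(-205)) - 1*(-47984) = (14 + 34440) + 47984 = 34454 + 47984 = 82438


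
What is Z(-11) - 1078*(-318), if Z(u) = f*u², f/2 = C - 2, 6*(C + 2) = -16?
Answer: 1023572/3 ≈ 3.4119e+5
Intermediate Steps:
C = -14/3 (C = -2 + (⅙)*(-16) = -2 - 8/3 = -14/3 ≈ -4.6667)
f = -40/3 (f = 2*(-14/3 - 2) = 2*(-20/3) = -40/3 ≈ -13.333)
Z(u) = -40*u²/3
Z(-11) - 1078*(-318) = -40/3*(-11)² - 1078*(-318) = -40/3*121 + 342804 = -4840/3 + 342804 = 1023572/3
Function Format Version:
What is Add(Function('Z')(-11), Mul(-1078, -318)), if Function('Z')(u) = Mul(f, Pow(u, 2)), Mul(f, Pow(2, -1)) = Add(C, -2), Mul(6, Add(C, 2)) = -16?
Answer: Rational(1023572, 3) ≈ 3.4119e+5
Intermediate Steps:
C = Rational(-14, 3) (C = Add(-2, Mul(Rational(1, 6), -16)) = Add(-2, Rational(-8, 3)) = Rational(-14, 3) ≈ -4.6667)
f = Rational(-40, 3) (f = Mul(2, Add(Rational(-14, 3), -2)) = Mul(2, Rational(-20, 3)) = Rational(-40, 3) ≈ -13.333)
Function('Z')(u) = Mul(Rational(-40, 3), Pow(u, 2))
Add(Function('Z')(-11), Mul(-1078, -318)) = Add(Mul(Rational(-40, 3), Pow(-11, 2)), Mul(-1078, -318)) = Add(Mul(Rational(-40, 3), 121), 342804) = Add(Rational(-4840, 3), 342804) = Rational(1023572, 3)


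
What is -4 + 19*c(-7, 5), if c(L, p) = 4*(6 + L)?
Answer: -80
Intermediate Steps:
c(L, p) = 24 + 4*L
-4 + 19*c(-7, 5) = -4 + 19*(24 + 4*(-7)) = -4 + 19*(24 - 28) = -4 + 19*(-4) = -4 - 76 = -80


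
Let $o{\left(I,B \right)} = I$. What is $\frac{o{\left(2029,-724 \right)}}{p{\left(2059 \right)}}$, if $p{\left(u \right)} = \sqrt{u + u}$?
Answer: $\frac{2029 \sqrt{4118}}{4118} \approx 31.618$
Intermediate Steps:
$p{\left(u \right)} = \sqrt{2} \sqrt{u}$ ($p{\left(u \right)} = \sqrt{2 u} = \sqrt{2} \sqrt{u}$)
$\frac{o{\left(2029,-724 \right)}}{p{\left(2059 \right)}} = \frac{2029}{\sqrt{2} \sqrt{2059}} = \frac{2029}{\sqrt{4118}} = 2029 \frac{\sqrt{4118}}{4118} = \frac{2029 \sqrt{4118}}{4118}$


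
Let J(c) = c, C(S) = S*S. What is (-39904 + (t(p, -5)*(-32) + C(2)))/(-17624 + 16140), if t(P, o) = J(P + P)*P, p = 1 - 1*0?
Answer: 9991/371 ≈ 26.930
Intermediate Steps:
C(S) = S²
p = 1 (p = 1 + 0 = 1)
t(P, o) = 2*P² (t(P, o) = (P + P)*P = (2*P)*P = 2*P²)
(-39904 + (t(p, -5)*(-32) + C(2)))/(-17624 + 16140) = (-39904 + ((2*1²)*(-32) + 2²))/(-17624 + 16140) = (-39904 + ((2*1)*(-32) + 4))/(-1484) = (-39904 + (2*(-32) + 4))*(-1/1484) = (-39904 + (-64 + 4))*(-1/1484) = (-39904 - 60)*(-1/1484) = -39964*(-1/1484) = 9991/371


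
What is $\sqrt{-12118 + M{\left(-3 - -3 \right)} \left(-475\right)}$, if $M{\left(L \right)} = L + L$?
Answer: $i \sqrt{12118} \approx 110.08 i$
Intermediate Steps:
$M{\left(L \right)} = 2 L$
$\sqrt{-12118 + M{\left(-3 - -3 \right)} \left(-475\right)} = \sqrt{-12118 + 2 \left(-3 - -3\right) \left(-475\right)} = \sqrt{-12118 + 2 \left(-3 + 3\right) \left(-475\right)} = \sqrt{-12118 + 2 \cdot 0 \left(-475\right)} = \sqrt{-12118 + 0 \left(-475\right)} = \sqrt{-12118 + 0} = \sqrt{-12118} = i \sqrt{12118}$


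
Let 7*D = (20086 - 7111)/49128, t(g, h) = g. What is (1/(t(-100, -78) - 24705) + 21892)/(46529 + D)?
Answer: 20749578785096/44100947192555 ≈ 0.47050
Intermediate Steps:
D = 4325/114632 (D = ((20086 - 7111)/49128)/7 = (12975*(1/49128))/7 = (1/7)*(4325/16376) = 4325/114632 ≈ 0.037729)
(1/(t(-100, -78) - 24705) + 21892)/(46529 + D) = (1/(-100 - 24705) + 21892)/(46529 + 4325/114632) = (1/(-24805) + 21892)/(5333716653/114632) = (-1/24805 + 21892)*(114632/5333716653) = (543031059/24805)*(114632/5333716653) = 20749578785096/44100947192555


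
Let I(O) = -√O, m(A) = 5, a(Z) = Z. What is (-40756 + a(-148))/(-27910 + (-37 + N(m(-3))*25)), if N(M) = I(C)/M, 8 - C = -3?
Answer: 571572044/390517267 - 102260*√11/390517267 ≈ 1.4628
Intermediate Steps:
C = 11 (C = 8 - 1*(-3) = 8 + 3 = 11)
N(M) = -√11/M (N(M) = (-√11)/M = -√11/M)
(-40756 + a(-148))/(-27910 + (-37 + N(m(-3))*25)) = (-40756 - 148)/(-27910 + (-37 - 1*√11/5*25)) = -40904/(-27910 + (-37 - 1*√11*⅕*25)) = -40904/(-27910 + (-37 - √11/5*25)) = -40904/(-27910 + (-37 - 5*√11)) = -40904/(-27947 - 5*√11)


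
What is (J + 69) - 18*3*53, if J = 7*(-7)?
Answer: -2842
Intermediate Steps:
J = -49
(J + 69) - 18*3*53 = (-49 + 69) - 18*3*53 = 20 - 54*53 = 20 - 2862 = -2842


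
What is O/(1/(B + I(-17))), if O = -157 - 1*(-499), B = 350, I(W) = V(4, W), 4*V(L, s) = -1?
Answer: 239229/2 ≈ 1.1961e+5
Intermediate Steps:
V(L, s) = -¼ (V(L, s) = (¼)*(-1) = -¼)
I(W) = -¼
O = 342 (O = -157 + 499 = 342)
O/(1/(B + I(-17))) = 342/(1/(350 - ¼)) = 342/(1/(1399/4)) = 342/(4/1399) = 342*(1399/4) = 239229/2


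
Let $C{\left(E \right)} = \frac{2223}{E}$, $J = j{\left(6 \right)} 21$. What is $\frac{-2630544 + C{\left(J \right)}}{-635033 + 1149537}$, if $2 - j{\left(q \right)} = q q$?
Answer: $- \frac{626070213}{122451952} \approx -5.1128$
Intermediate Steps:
$j{\left(q \right)} = 2 - q^{2}$ ($j{\left(q \right)} = 2 - q q = 2 - q^{2}$)
$J = -714$ ($J = \left(2 - 6^{2}\right) 21 = \left(2 - 36\right) 21 = \left(-34\right) 21 = -714$)
$\frac{-2630544 + C{\left(J \right)}}{-635033 + 1149537} = \frac{-2630544 + \frac{2223}{-714}}{-635033 + 1149537} = \frac{-2630544 + 2223 \left(- \frac{1}{714}\right)}{514504} = \left(-2630544 - \frac{741}{238}\right) \frac{1}{514504} = \left(- \frac{626070213}{238}\right) \frac{1}{514504} = - \frac{626070213}{122451952}$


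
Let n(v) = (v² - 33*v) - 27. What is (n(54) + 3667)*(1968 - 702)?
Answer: 6043884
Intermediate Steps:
n(v) = -27 + v² - 33*v
(n(54) + 3667)*(1968 - 702) = ((-27 + 54² - 33*54) + 3667)*(1968 - 702) = ((-27 + 2916 - 1782) + 3667)*1266 = (1107 + 3667)*1266 = 4774*1266 = 6043884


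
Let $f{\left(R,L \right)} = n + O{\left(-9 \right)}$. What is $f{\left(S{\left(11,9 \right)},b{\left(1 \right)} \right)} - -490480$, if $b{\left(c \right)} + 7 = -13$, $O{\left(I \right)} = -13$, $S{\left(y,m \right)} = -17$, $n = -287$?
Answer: $490180$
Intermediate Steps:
$b{\left(c \right)} = -20$ ($b{\left(c \right)} = -7 - 13 = -20$)
$f{\left(R,L \right)} = -300$ ($f{\left(R,L \right)} = -287 - 13 = -300$)
$f{\left(S{\left(11,9 \right)},b{\left(1 \right)} \right)} - -490480 = -300 - -490480 = -300 + 490480 = 490180$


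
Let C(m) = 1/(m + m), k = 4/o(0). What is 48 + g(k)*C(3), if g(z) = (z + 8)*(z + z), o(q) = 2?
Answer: 164/3 ≈ 54.667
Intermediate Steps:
k = 2 (k = 4/2 = 4*(½) = 2)
C(m) = 1/(2*m)
g(z) = 2*z*(8 + z) (g(z) = (8 + z)*(2*z) = 2*z*(8 + z))
48 + g(k)*C(3) = 48 + (2*2*(8 + 2))*((½)/3) = 48 + (2*2*10)*((½)*(⅓)) = 48 + 40*(⅙) = 48 + 20/3 = 164/3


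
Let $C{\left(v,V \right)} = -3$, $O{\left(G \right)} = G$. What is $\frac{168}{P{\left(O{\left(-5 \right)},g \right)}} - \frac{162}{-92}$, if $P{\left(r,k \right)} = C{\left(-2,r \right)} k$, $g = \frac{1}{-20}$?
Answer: $\frac{51601}{46} \approx 1121.8$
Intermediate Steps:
$g = - \frac{1}{20} \approx -0.05$
$P{\left(r,k \right)} = - 3 k$
$\frac{168}{P{\left(O{\left(-5 \right)},g \right)}} - \frac{162}{-92} = \frac{168}{\left(-3\right) \left(- \frac{1}{20}\right)} - \frac{162}{-92} = \frac{168}{\frac{3}{20}} - - \frac{81}{46} = 168 \cdot \frac{20}{3} + \frac{81}{46} = 1120 + \frac{81}{46} = \frac{51601}{46}$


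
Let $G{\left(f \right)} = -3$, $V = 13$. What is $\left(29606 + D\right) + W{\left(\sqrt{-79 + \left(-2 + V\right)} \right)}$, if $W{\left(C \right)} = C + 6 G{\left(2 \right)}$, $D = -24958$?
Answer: $4630 + 2 i \sqrt{17} \approx 4630.0 + 8.2462 i$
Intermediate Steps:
$W{\left(C \right)} = -18 + C$ ($W{\left(C \right)} = C + 6 \left(-3\right) = C - 18 = -18 + C$)
$\left(29606 + D\right) + W{\left(\sqrt{-79 + \left(-2 + V\right)} \right)} = \left(29606 - 24958\right) - \left(18 - \sqrt{-79 + \left(-2 + 13\right)}\right) = 4648 - \left(18 - \sqrt{-79 + 11}\right) = 4648 - \left(18 - \sqrt{-68}\right) = 4648 - \left(18 - 2 i \sqrt{17}\right) = 4630 + 2 i \sqrt{17}$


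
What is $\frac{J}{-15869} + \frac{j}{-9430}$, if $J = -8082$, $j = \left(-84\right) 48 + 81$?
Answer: $\frac{138911679}{149644670} \approx 0.92828$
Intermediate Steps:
$j = -3951$ ($j = -4032 + 81 = -3951$)
$\frac{J}{-15869} + \frac{j}{-9430} = - \frac{8082}{-15869} - \frac{3951}{-9430} = \left(-8082\right) \left(- \frac{1}{15869}\right) - - \frac{3951}{9430} = \frac{8082}{15869} + \frac{3951}{9430} = \frac{138911679}{149644670}$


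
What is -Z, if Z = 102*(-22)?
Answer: 2244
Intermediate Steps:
Z = -2244
-Z = -1*(-2244) = 2244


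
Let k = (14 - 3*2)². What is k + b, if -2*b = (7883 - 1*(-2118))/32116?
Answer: 4100847/64232 ≈ 63.844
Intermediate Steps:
k = 64 (k = (14 - 6)² = 8² = 64)
b = -10001/64232 (b = -(7883 - 1*(-2118))/(2*32116) = -(7883 + 2118)/(2*32116) = -10001/(2*32116) = -½*10001/32116 = -10001/64232 ≈ -0.15570)
k + b = 64 - 10001/64232 = 4100847/64232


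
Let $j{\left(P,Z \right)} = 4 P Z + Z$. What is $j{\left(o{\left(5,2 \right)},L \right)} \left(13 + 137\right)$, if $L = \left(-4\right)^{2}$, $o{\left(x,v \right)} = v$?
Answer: $21600$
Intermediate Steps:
$L = 16$
$j{\left(P,Z \right)} = Z + 4 P Z$ ($j{\left(P,Z \right)} = 4 P Z + Z = Z + 4 P Z$)
$j{\left(o{\left(5,2 \right)},L \right)} \left(13 + 137\right) = 16 \left(1 + 4 \cdot 2\right) \left(13 + 137\right) = 16 \left(1 + 8\right) 150 = 16 \cdot 9 \cdot 150 = 144 \cdot 150 = 21600$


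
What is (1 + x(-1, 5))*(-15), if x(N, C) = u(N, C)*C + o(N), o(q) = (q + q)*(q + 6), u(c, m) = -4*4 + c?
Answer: 1410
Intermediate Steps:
u(c, m) = -16 + c
o(q) = 2*q*(6 + q) (o(q) = (2*q)*(6 + q) = 2*q*(6 + q))
x(N, C) = C*(-16 + N) + 2*N*(6 + N) (x(N, C) = (-16 + N)*C + 2*N*(6 + N) = C*(-16 + N) + 2*N*(6 + N))
(1 + x(-1, 5))*(-15) = (1 + (5*(-16 - 1) + 2*(-1)*(6 - 1)))*(-15) = (1 + (5*(-17) + 2*(-1)*5))*(-15) = (1 + (-85 - 10))*(-15) = (1 - 95)*(-15) = -94*(-15) = 1410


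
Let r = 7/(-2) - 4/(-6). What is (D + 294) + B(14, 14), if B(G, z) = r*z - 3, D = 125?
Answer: 1129/3 ≈ 376.33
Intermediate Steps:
r = -17/6 (r = 7*(-1/2) - 4*(-1/6) = -7/2 + 2/3 = -17/6 ≈ -2.8333)
B(G, z) = -3 - 17*z/6 (B(G, z) = -17*z/6 - 3 = -3 - 17*z/6)
(D + 294) + B(14, 14) = (125 + 294) + (-3 - 17/6*14) = 419 + (-3 - 119/3) = 419 - 128/3 = 1129/3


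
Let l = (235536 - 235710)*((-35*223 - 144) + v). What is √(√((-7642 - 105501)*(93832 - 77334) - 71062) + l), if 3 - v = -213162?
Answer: √(-35707584 + 2*I*√466676069) ≈ 3.62 + 5975.6*I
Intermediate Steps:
v = 213165 (v = 3 - 1*(-213162) = 3 + 213162 = 213165)
l = -35707584 (l = (235536 - 235710)*((-35*223 - 144) + 213165) = -174*((-7805 - 144) + 213165) = -174*(-7949 + 213165) = -174*205216 = -35707584)
√(√((-7642 - 105501)*(93832 - 77334) - 71062) + l) = √(√((-7642 - 105501)*(93832 - 77334) - 71062) - 35707584) = √(√(-113143*16498 - 71062) - 35707584) = √(√(-1866633214 - 71062) - 35707584) = √(√(-1866704276) - 35707584) = √(2*I*√466676069 - 35707584) = √(-35707584 + 2*I*√466676069)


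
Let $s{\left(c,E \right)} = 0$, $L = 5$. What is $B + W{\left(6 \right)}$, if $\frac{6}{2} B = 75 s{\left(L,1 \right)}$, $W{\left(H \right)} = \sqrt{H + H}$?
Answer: $2 \sqrt{3} \approx 3.4641$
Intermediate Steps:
$W{\left(H \right)} = \sqrt{2} \sqrt{H}$ ($W{\left(H \right)} = \sqrt{2 H} = \sqrt{2} \sqrt{H}$)
$B = 0$ ($B = \frac{75 \cdot 0}{3} = \frac{1}{3} \cdot 0 = 0$)
$B + W{\left(6 \right)} = 0 + \sqrt{2} \sqrt{6} = 0 + 2 \sqrt{3} = 2 \sqrt{3}$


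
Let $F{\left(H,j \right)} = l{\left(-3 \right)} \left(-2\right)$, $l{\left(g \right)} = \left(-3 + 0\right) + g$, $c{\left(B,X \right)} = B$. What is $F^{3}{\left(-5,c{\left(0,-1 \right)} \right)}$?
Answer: $1728$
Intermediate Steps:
$l{\left(g \right)} = -3 + g$
$F{\left(H,j \right)} = 12$ ($F{\left(H,j \right)} = \left(-3 - 3\right) \left(-2\right) = \left(-6\right) \left(-2\right) = 12$)
$F^{3}{\left(-5,c{\left(0,-1 \right)} \right)} = 12^{3} = 1728$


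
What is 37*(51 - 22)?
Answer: 1073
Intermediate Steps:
37*(51 - 22) = 37*29 = 1073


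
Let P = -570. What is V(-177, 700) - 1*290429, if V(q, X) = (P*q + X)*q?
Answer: -18271859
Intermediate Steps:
V(q, X) = q*(X - 570*q) (V(q, X) = (-570*q + X)*q = (X - 570*q)*q = q*(X - 570*q))
V(-177, 700) - 1*290429 = -177*(700 - 570*(-177)) - 1*290429 = -177*(700 + 100890) - 290429 = -177*101590 - 290429 = -17981430 - 290429 = -18271859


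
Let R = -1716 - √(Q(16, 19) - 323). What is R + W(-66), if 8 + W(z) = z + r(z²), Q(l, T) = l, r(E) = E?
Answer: 2566 - I*√307 ≈ 2566.0 - 17.521*I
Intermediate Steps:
W(z) = -8 + z + z² (W(z) = -8 + (z + z²) = -8 + z + z²)
R = -1716 - I*√307 (R = -1716 - √(16 - 323) = -1716 - √(-307) = -1716 - I*√307 ≈ -1716.0 - 17.521*I)
R + W(-66) = (-1716 - I*√307) + (-8 - 66 + (-66)²) = (-1716 - I*√307) + (-8 - 66 + 4356) = (-1716 - I*√307) + 4282 = 2566 - I*√307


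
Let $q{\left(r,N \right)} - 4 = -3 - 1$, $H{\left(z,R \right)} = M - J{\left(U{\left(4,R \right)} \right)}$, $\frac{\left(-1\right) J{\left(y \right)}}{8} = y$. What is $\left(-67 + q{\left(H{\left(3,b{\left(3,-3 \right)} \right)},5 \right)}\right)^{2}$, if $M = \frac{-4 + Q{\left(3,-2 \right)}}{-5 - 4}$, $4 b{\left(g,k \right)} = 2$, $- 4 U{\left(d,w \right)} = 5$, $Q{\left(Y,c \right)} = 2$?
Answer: $4489$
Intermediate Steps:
$U{\left(d,w \right)} = - \frac{5}{4}$ ($U{\left(d,w \right)} = \left(- \frac{1}{4}\right) 5 = - \frac{5}{4}$)
$J{\left(y \right)} = - 8 y$
$b{\left(g,k \right)} = \frac{1}{2}$ ($b{\left(g,k \right)} = \frac{1}{4} \cdot 2 = \frac{1}{2}$)
$M = \frac{2}{9}$ ($M = \frac{-4 + 2}{-5 - 4} = - \frac{2}{-9} = \left(-2\right) \left(- \frac{1}{9}\right) = \frac{2}{9} \approx 0.22222$)
$H{\left(z,R \right)} = - \frac{88}{9}$ ($H{\left(z,R \right)} = \frac{2}{9} - \left(-8\right) \left(- \frac{5}{4}\right) = \frac{2}{9} - 10 = - \frac{88}{9}$)
$q{\left(r,N \right)} = 0$ ($q{\left(r,N \right)} = 4 - 4 = 0$)
$\left(-67 + q{\left(H{\left(3,b{\left(3,-3 \right)} \right)},5 \right)}\right)^{2} = \left(-67 + 0\right)^{2} = \left(-67\right)^{2} = 4489$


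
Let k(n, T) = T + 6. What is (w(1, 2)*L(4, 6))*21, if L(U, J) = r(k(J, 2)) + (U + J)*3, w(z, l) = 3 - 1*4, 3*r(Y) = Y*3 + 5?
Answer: -833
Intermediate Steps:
k(n, T) = 6 + T
r(Y) = 5/3 + Y (r(Y) = (Y*3 + 5)/3 = (3*Y + 5)/3 = (5 + 3*Y)/3 = 5/3 + Y)
w(z, l) = -1 (w(z, l) = 3 - 4 = -1)
L(U, J) = 29/3 + 3*J + 3*U (L(U, J) = (5/3 + (6 + 2)) + (U + J)*3 = (5/3 + 8) + (J + U)*3 = 29/3 + (3*J + 3*U) = 29/3 + 3*J + 3*U)
(w(1, 2)*L(4, 6))*21 = -(29/3 + 3*6 + 3*4)*21 = -(29/3 + 18 + 12)*21 = -1*119/3*21 = -119/3*21 = -833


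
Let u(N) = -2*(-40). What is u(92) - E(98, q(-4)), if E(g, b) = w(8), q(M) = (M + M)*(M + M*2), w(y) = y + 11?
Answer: 61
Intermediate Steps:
w(y) = 11 + y
q(M) = 6*M**2 (q(M) = (2*M)*(M + 2*M) = (2*M)*(3*M) = 6*M**2)
u(N) = 80
E(g, b) = 19 (E(g, b) = 11 + 8 = 19)
u(92) - E(98, q(-4)) = 80 - 1*19 = 80 - 19 = 61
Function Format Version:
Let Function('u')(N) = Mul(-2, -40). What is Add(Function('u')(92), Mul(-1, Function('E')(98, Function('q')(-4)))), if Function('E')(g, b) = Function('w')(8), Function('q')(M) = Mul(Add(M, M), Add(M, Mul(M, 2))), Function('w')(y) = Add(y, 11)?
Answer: 61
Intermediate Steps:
Function('w')(y) = Add(11, y)
Function('q')(M) = Mul(6, Pow(M, 2)) (Function('q')(M) = Mul(Mul(2, M), Add(M, Mul(2, M))) = Mul(Mul(2, M), Mul(3, M)) = Mul(6, Pow(M, 2)))
Function('u')(N) = 80
Function('E')(g, b) = 19 (Function('E')(g, b) = Add(11, 8) = 19)
Add(Function('u')(92), Mul(-1, Function('E')(98, Function('q')(-4)))) = Add(80, Mul(-1, 19)) = Add(80, -19) = 61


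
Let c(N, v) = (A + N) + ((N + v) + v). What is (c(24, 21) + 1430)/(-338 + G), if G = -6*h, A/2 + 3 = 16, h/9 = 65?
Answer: -773/1924 ≈ -0.40177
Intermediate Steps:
h = 585 (h = 9*65 = 585)
A = 26 (A = -6 + 2*16 = -6 + 32 = 26)
c(N, v) = 26 + 2*N + 2*v (c(N, v) = (26 + N) + ((N + v) + v) = (26 + N) + (N + 2*v) = 26 + 2*N + 2*v)
G = -3510 (G = -6*585 = -3510)
(c(24, 21) + 1430)/(-338 + G) = ((26 + 2*24 + 2*21) + 1430)/(-338 - 3510) = ((26 + 48 + 42) + 1430)/(-3848) = (116 + 1430)*(-1/3848) = 1546*(-1/3848) = -773/1924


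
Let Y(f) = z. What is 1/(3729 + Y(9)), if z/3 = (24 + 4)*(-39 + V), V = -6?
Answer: -1/51 ≈ -0.019608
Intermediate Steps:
z = -3780 (z = 3*((24 + 4)*(-39 - 6)) = 3*(28*(-45)) = 3*(-1260) = -3780)
Y(f) = -3780
1/(3729 + Y(9)) = 1/(3729 - 3780) = 1/(-51) = -1/51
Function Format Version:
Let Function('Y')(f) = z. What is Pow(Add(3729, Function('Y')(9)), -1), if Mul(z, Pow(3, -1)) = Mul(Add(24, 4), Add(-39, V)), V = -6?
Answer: Rational(-1, 51) ≈ -0.019608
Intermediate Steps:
z = -3780 (z = Mul(3, Mul(Add(24, 4), Add(-39, -6))) = Mul(3, Mul(28, -45)) = Mul(3, -1260) = -3780)
Function('Y')(f) = -3780
Pow(Add(3729, Function('Y')(9)), -1) = Pow(Add(3729, -3780), -1) = Pow(-51, -1) = Rational(-1, 51)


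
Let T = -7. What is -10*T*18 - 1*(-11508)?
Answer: 12768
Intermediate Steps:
-10*T*18 - 1*(-11508) = -10*(-7)*18 - 1*(-11508) = 70*18 + 11508 = 1260 + 11508 = 12768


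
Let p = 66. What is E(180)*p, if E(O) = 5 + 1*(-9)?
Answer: -264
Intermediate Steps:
E(O) = -4 (E(O) = 5 - 9 = -4)
E(180)*p = -4*66 = -264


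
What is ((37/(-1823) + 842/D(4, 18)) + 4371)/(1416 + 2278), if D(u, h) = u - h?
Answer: 55010589/47139134 ≈ 1.1670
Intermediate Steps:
((37/(-1823) + 842/D(4, 18)) + 4371)/(1416 + 2278) = ((37/(-1823) + 842/(4 - 1*18)) + 4371)/(1416 + 2278) = ((37*(-1/1823) + 842/(4 - 18)) + 4371)/3694 = ((-37/1823 + 842/(-14)) + 4371)*(1/3694) = ((-37/1823 + 842*(-1/14)) + 4371)*(1/3694) = ((-37/1823 - 421/7) + 4371)*(1/3694) = (-767742/12761 + 4371)*(1/3694) = (55010589/12761)*(1/3694) = 55010589/47139134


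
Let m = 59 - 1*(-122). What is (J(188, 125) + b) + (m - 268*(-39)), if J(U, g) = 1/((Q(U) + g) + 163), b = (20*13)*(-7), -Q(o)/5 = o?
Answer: 5746075/652 ≈ 8813.0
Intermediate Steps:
Q(o) = -5*o
m = 181 (m = 59 + 122 = 181)
b = -1820 (b = 260*(-7) = -1820)
J(U, g) = 1/(163 + g - 5*U) (J(U, g) = 1/((-5*U + g) + 163) = 1/((g - 5*U) + 163) = 1/(163 + g - 5*U))
(J(188, 125) + b) + (m - 268*(-39)) = (1/(163 + 125 - 5*188) - 1820) + (181 - 268*(-39)) = (1/(163 + 125 - 940) - 1820) + (181 + 10452) = (1/(-652) - 1820) + 10633 = (-1/652 - 1820) + 10633 = -1186641/652 + 10633 = 5746075/652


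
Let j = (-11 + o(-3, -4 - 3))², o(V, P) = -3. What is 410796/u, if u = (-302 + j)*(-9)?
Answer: 22822/53 ≈ 430.60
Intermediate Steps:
j = 196 (j = (-11 - 3)² = (-14)² = 196)
u = 954 (u = (-302 + 196)*(-9) = -106*(-9) = 954)
410796/u = 410796/954 = 410796*(1/954) = 22822/53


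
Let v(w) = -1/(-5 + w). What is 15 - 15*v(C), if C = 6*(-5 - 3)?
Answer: 780/53 ≈ 14.717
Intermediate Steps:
C = -48 (C = 6*(-8) = -48)
15 - 15*v(C) = 15 - (-15)/(-5 - 48) = 15 - (-15)/(-53) = 15 - (-15)*(-1)/53 = 15 - 15*1/53 = 15 - 15/53 = 780/53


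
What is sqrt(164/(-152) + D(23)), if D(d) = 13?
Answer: sqrt(17214)/38 ≈ 3.4527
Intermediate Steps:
sqrt(164/(-152) + D(23)) = sqrt(164/(-152) + 13) = sqrt(164*(-1/152) + 13) = sqrt(-41/38 + 13) = sqrt(453/38) = sqrt(17214)/38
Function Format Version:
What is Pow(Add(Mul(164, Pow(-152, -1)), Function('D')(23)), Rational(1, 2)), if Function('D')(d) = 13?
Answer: Mul(Rational(1, 38), Pow(17214, Rational(1, 2))) ≈ 3.4527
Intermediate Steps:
Pow(Add(Mul(164, Pow(-152, -1)), Function('D')(23)), Rational(1, 2)) = Pow(Add(Mul(164, Pow(-152, -1)), 13), Rational(1, 2)) = Pow(Add(Mul(164, Rational(-1, 152)), 13), Rational(1, 2)) = Pow(Add(Rational(-41, 38), 13), Rational(1, 2)) = Pow(Rational(453, 38), Rational(1, 2)) = Mul(Rational(1, 38), Pow(17214, Rational(1, 2)))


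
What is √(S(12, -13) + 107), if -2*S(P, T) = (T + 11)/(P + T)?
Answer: √106 ≈ 10.296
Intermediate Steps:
S(P, T) = -(11 + T)/(2*(P + T)) (S(P, T) = -(T + 11)/(2*(P + T)) = -(11 + T)/(2*(P + T)))
√(S(12, -13) + 107) = √((-11 - 1*(-13))/(2*(12 - 13)) + 107) = √((½)*(-11 + 13)/(-1) + 107) = √((½)*(-1)*2 + 107) = √(-1 + 107) = √106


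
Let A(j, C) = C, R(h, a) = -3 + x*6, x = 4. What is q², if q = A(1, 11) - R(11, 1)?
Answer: 100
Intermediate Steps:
R(h, a) = 21 (R(h, a) = -3 + 4*6 = -3 + 24 = 21)
q = -10 (q = 11 - 1*21 = 11 - 21 = -10)
q² = (-10)² = 100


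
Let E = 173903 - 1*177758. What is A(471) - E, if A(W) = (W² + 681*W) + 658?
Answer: 547105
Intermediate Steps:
A(W) = 658 + W² + 681*W
E = -3855 (E = 173903 - 177758 = -3855)
A(471) - E = (658 + 471² + 681*471) - 1*(-3855) = (658 + 221841 + 320751) + 3855 = 543250 + 3855 = 547105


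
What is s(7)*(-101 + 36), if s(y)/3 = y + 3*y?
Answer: -5460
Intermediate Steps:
s(y) = 12*y (s(y) = 3*(y + 3*y) = 3*(4*y) = 12*y)
s(7)*(-101 + 36) = (12*7)*(-101 + 36) = 84*(-65) = -5460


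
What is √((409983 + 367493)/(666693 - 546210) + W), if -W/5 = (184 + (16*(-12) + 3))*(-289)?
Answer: I*√11642837208013/40161 ≈ 84.962*I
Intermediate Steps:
W = -7225 (W = -5*(184 + (16*(-12) + 3))*(-289) = -5*(184 + (-192 + 3))*(-289) = -5*(184 - 189)*(-289) = -(-25)*(-289) = -5*1445 = -7225)
√((409983 + 367493)/(666693 - 546210) + W) = √((409983 + 367493)/(666693 - 546210) - 7225) = √(777476/120483 - 7225) = √(-869712199/120483) = I*√11642837208013/40161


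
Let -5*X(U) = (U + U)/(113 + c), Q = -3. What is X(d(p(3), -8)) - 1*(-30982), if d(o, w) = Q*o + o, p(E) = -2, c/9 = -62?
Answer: 68934958/2225 ≈ 30982.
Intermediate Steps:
c = -558 (c = 9*(-62) = -558)
d(o, w) = -2*o (d(o, w) = -3*o + o = -2*o)
X(U) = 2*U/2225 (X(U) = -(U + U)/(5*(113 - 558)) = -2*U/(5*(-445)) = -2*U*(-1)/(5*445) = -(-2)*U/2225 = 2*U/2225)
X(d(p(3), -8)) - 1*(-30982) = 2*(-2*(-2))/2225 - 1*(-30982) = (2/2225)*4 + 30982 = 8/2225 + 30982 = 68934958/2225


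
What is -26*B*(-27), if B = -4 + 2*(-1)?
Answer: -4212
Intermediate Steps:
B = -6 (B = -4 - 2 = -6)
-26*B*(-27) = -26*(-6)*(-27) = 156*(-27) = -4212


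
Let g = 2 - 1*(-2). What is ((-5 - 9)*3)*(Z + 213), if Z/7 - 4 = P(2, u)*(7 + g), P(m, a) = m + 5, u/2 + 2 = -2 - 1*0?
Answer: -32760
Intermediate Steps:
u = -8 (u = -4 + 2*(-2 - 1*0) = -4 + 2*(-2 + 0) = -4 + 2*(-2) = -4 - 4 = -8)
P(m, a) = 5 + m
g = 4 (g = 2 + 2 = 4)
Z = 567 (Z = 28 + 7*((5 + 2)*(7 + 4)) = 28 + 7*(7*11) = 28 + 7*77 = 28 + 539 = 567)
((-5 - 9)*3)*(Z + 213) = ((-5 - 9)*3)*(567 + 213) = -14*3*780 = -42*780 = -32760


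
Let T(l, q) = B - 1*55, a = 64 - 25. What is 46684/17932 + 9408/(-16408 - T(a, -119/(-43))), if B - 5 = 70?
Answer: 12462927/6137227 ≈ 2.0307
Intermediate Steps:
B = 75 (B = 5 + 70 = 75)
a = 39
T(l, q) = 20 (T(l, q) = 75 - 1*55 = 75 - 55 = 20)
46684/17932 + 9408/(-16408 - T(a, -119/(-43))) = 46684/17932 + 9408/(-16408 - 1*20) = 46684*(1/17932) + 9408/(-16408 - 20) = 11671/4483 + 9408/(-16428) = 11671/4483 + 9408*(-1/16428) = 11671/4483 - 784/1369 = 12462927/6137227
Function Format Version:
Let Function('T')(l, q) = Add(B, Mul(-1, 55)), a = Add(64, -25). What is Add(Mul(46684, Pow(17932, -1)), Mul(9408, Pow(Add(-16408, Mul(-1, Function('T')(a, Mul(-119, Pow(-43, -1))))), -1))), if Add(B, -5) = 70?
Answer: Rational(12462927, 6137227) ≈ 2.0307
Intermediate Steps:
B = 75 (B = Add(5, 70) = 75)
a = 39
Function('T')(l, q) = 20 (Function('T')(l, q) = Add(75, Mul(-1, 55)) = Add(75, -55) = 20)
Add(Mul(46684, Pow(17932, -1)), Mul(9408, Pow(Add(-16408, Mul(-1, Function('T')(a, Mul(-119, Pow(-43, -1))))), -1))) = Add(Mul(46684, Pow(17932, -1)), Mul(9408, Pow(Add(-16408, Mul(-1, 20)), -1))) = Add(Mul(46684, Rational(1, 17932)), Mul(9408, Pow(Add(-16408, -20), -1))) = Add(Rational(11671, 4483), Mul(9408, Pow(-16428, -1))) = Add(Rational(11671, 4483), Mul(9408, Rational(-1, 16428))) = Add(Rational(11671, 4483), Rational(-784, 1369)) = Rational(12462927, 6137227)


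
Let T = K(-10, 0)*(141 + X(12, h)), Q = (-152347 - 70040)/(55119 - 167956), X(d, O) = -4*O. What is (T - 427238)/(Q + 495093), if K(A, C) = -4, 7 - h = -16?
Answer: -8038395043/9310838538 ≈ -0.86334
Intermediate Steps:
h = 23 (h = 7 - 1*(-16) = 7 + 16 = 23)
Q = 222387/112837 (Q = -222387/(-112837) = -222387*(-1/112837) = 222387/112837 ≈ 1.9709)
T = -196 (T = -4*(141 - 4*23) = -4*(141 - 92) = -4*49 = -196)
(T - 427238)/(Q + 495093) = (-196 - 427238)/(222387/112837 + 495093) = -427434/55865031228/112837 = -427434*112837/55865031228 = -8038395043/9310838538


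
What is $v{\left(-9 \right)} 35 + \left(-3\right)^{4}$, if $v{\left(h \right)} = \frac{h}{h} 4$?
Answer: $221$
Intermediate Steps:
$v{\left(h \right)} = 4$ ($v{\left(h \right)} = 1 \cdot 4 = 4$)
$v{\left(-9 \right)} 35 + \left(-3\right)^{4} = 4 \cdot 35 + \left(-3\right)^{4} = 140 + 81 = 221$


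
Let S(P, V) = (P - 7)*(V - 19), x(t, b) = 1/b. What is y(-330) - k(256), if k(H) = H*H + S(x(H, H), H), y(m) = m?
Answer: -16437229/256 ≈ -64208.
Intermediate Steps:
S(P, V) = (-19 + V)*(-7 + P) (S(P, V) = (-7 + P)*(-19 + V) = (-19 + V)*(-7 + P))
k(H) = 134 + H**2 - 19/H - 7*H (k(H) = H*H + (133 - 19/H - 7*H + H/H) = H**2 + (133 - 19/H - 7*H + 1) = H**2 + (134 - 19/H - 7*H) = 134 + H**2 - 19/H - 7*H)
y(-330) - k(256) = -330 - (134 + 256**2 - 19/256 - 7*256) = -330 - (134 + 65536 - 19*1/256 - 1792) = -330 - (134 + 65536 - 19/256 - 1792) = -330 - 1*16352749/256 = -330 - 16352749/256 = -16437229/256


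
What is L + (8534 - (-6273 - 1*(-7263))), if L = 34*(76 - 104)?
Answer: 6592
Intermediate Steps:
L = -952 (L = 34*(-28) = -952)
L + (8534 - (-6273 - 1*(-7263))) = -952 + (8534 - (-6273 - 1*(-7263))) = -952 + (8534 - (-6273 + 7263)) = -952 + (8534 - 1*990) = -952 + (8534 - 990) = -952 + 7544 = 6592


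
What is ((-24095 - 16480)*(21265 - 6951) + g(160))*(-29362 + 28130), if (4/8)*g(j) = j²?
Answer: 715470879200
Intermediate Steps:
g(j) = 2*j²
((-24095 - 16480)*(21265 - 6951) + g(160))*(-29362 + 28130) = ((-24095 - 16480)*(21265 - 6951) + 2*160²)*(-29362 + 28130) = (-40575*14314 + 2*25600)*(-1232) = (-580790550 + 51200)*(-1232) = -580739350*(-1232) = 715470879200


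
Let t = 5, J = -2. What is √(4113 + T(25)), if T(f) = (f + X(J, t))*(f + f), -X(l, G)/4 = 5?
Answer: √4363 ≈ 66.053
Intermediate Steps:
X(l, G) = -20 (X(l, G) = -4*5 = -20)
T(f) = 2*f*(-20 + f) (T(f) = (f - 20)*(f + f) = (-20 + f)*(2*f) = 2*f*(-20 + f))
√(4113 + T(25)) = √(4113 + 2*25*(-20 + 25)) = √(4113 + 2*25*5) = √(4113 + 250) = √4363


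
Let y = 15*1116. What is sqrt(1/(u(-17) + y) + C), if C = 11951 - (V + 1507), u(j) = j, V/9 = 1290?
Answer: I*sqrt(326082061291)/16723 ≈ 34.147*I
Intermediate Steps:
V = 11610 (V = 9*1290 = 11610)
y = 16740
C = -1166 (C = 11951 - (11610 + 1507) = 11951 - 1*13117 = 11951 - 13117 = -1166)
sqrt(1/(u(-17) + y) + C) = sqrt(1/(-17 + 16740) - 1166) = sqrt(1/16723 - 1166) = sqrt(-19499017/16723) = I*sqrt(326082061291)/16723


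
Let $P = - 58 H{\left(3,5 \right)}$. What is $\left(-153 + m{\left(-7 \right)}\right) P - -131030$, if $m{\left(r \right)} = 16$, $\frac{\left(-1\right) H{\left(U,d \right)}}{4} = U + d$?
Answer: $-123242$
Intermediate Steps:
$H{\left(U,d \right)} = - 4 U - 4 d$ ($H{\left(U,d \right)} = - 4 \left(U + d\right) = - 4 U - 4 d$)
$P = 1856$ ($P = - 58 \left(\left(-4\right) 3 - 20\right) = - 58 \left(-12 - 20\right) = \left(-58\right) \left(-32\right) = 1856$)
$\left(-153 + m{\left(-7 \right)}\right) P - -131030 = \left(-153 + 16\right) 1856 - -131030 = \left(-137\right) 1856 + 131030 = -254272 + 131030 = -123242$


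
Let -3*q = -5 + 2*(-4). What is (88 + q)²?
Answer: 76729/9 ≈ 8525.4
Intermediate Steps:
q = 13/3 (q = -(-5 + 2*(-4))/3 = -(-5 - 8)/3 = -⅓*(-13) = 13/3 ≈ 4.3333)
(88 + q)² = (88 + 13/3)² = (277/3)² = 76729/9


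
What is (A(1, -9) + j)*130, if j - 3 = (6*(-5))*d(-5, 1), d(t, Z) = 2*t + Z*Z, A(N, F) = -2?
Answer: 35230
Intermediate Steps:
d(t, Z) = Z² + 2*t (d(t, Z) = 2*t + Z² = Z² + 2*t)
j = 273 (j = 3 + (6*(-5))*(1² + 2*(-5)) = 3 - 30*(1 - 10) = 3 - 30*(-9) = 3 + 270 = 273)
(A(1, -9) + j)*130 = (-2 + 273)*130 = 271*130 = 35230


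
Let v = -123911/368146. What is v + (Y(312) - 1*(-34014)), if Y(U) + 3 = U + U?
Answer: 12750612799/368146 ≈ 34635.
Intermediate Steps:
Y(U) = -3 + 2*U (Y(U) = -3 + (U + U) = -3 + 2*U)
v = -123911/368146 (v = -123911*1/368146 = -123911/368146 ≈ -0.33658)
v + (Y(312) - 1*(-34014)) = -123911/368146 + ((-3 + 2*312) - 1*(-34014)) = -123911/368146 + ((-3 + 624) + 34014) = -123911/368146 + (621 + 34014) = -123911/368146 + 34635 = 12750612799/368146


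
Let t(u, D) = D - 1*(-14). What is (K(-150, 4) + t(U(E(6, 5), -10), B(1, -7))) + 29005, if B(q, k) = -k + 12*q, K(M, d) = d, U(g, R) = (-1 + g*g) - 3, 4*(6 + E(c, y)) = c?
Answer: 29042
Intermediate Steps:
E(c, y) = -6 + c/4
U(g, R) = -4 + g² (U(g, R) = (-1 + g²) - 3 = -4 + g²)
t(u, D) = 14 + D (t(u, D) = D + 14 = 14 + D)
(K(-150, 4) + t(U(E(6, 5), -10), B(1, -7))) + 29005 = (4 + (14 + (-1*(-7) + 12*1))) + 29005 = (4 + (14 + (7 + 12))) + 29005 = (4 + (14 + 19)) + 29005 = (4 + 33) + 29005 = 37 + 29005 = 29042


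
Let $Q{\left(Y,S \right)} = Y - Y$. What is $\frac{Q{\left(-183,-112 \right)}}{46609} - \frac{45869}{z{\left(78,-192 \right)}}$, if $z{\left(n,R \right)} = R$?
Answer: $\frac{45869}{192} \approx 238.9$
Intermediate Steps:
$Q{\left(Y,S \right)} = 0$
$\frac{Q{\left(-183,-112 \right)}}{46609} - \frac{45869}{z{\left(78,-192 \right)}} = \frac{0}{46609} - \frac{45869}{-192} = 0 \cdot \frac{1}{46609} - - \frac{45869}{192} = 0 + \frac{45869}{192} = \frac{45869}{192}$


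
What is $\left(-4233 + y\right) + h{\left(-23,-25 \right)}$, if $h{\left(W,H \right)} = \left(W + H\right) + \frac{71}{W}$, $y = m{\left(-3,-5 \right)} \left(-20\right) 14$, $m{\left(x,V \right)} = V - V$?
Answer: $- \frac{98534}{23} \approx -4284.1$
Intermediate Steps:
$m{\left(x,V \right)} = 0$
$y = 0$ ($y = 0 \left(-20\right) 14 = 0 \cdot 14 = 0$)
$h{\left(W,H \right)} = H + W + \frac{71}{W}$ ($h{\left(W,H \right)} = \left(H + W\right) + \frac{71}{W} = H + W + \frac{71}{W}$)
$\left(-4233 + y\right) + h{\left(-23,-25 \right)} = \left(-4233 + 0\right) - \left(48 + \frac{71}{23}\right) = -4233 - \frac{1175}{23} = - \frac{98534}{23}$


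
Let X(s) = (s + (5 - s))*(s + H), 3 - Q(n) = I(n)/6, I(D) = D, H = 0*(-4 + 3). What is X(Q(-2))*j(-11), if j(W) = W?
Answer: -550/3 ≈ -183.33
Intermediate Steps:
H = 0 (H = 0*(-1) = 0)
Q(n) = 3 - n/6
X(s) = 5*s (X(s) = (s + (5 - s))*(s + 0) = 5*s)
X(Q(-2))*j(-11) = (5*(3 - 1/6*(-2)))*(-11) = (5*(3 + 1/3))*(-11) = (5*(10/3))*(-11) = (50/3)*(-11) = -550/3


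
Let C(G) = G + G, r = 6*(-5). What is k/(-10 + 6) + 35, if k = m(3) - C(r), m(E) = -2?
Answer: 41/2 ≈ 20.500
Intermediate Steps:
r = -30
C(G) = 2*G
k = 58 (k = -2 - 2*(-30) = -2 - 1*(-60) = -2 + 60 = 58)
k/(-10 + 6) + 35 = 58/(-10 + 6) + 35 = 58/(-4) + 35 = -1/4*58 + 35 = -29/2 + 35 = 41/2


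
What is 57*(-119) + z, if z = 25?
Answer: -6758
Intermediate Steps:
57*(-119) + z = 57*(-119) + 25 = -6783 + 25 = -6758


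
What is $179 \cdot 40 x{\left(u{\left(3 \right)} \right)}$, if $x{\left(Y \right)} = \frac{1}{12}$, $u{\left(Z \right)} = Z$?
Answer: $\frac{1790}{3} \approx 596.67$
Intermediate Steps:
$x{\left(Y \right)} = \frac{1}{12}$
$179 \cdot 40 x{\left(u{\left(3 \right)} \right)} = 179 \cdot 40 \cdot \frac{1}{12} = 7160 \cdot \frac{1}{12} = \frac{1790}{3}$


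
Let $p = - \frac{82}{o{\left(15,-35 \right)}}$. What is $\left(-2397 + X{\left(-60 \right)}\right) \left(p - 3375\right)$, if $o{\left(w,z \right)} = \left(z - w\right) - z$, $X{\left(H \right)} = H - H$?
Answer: $\frac{40383857}{5} \approx 8.0768 \cdot 10^{6}$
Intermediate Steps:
$X{\left(H \right)} = 0$
$o{\left(w,z \right)} = - w$
$p = \frac{82}{15}$ ($p = - \frac{82}{\left(-1\right) 15} = - \frac{82}{-15} = \left(-82\right) \left(- \frac{1}{15}\right) = \frac{82}{15} \approx 5.4667$)
$\left(-2397 + X{\left(-60 \right)}\right) \left(p - 3375\right) = \left(-2397 + 0\right) \left(\frac{82}{15} - 3375\right) = \left(-2397\right) \left(- \frac{50543}{15}\right) = \frac{40383857}{5}$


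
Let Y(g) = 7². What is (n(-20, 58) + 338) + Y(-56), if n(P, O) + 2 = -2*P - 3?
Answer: 422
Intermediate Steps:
Y(g) = 49
n(P, O) = -5 - 2*P (n(P, O) = -2 + (-2*P - 3) = -2 + (-3 - 2*P) = -5 - 2*P)
(n(-20, 58) + 338) + Y(-56) = ((-5 - 2*(-20)) + 338) + 49 = ((-5 + 40) + 338) + 49 = (35 + 338) + 49 = 373 + 49 = 422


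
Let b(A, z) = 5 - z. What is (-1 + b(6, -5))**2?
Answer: 81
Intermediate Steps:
(-1 + b(6, -5))**2 = (-1 + (5 - 1*(-5)))**2 = (-1 + (5 + 5))**2 = (-1 + 10)**2 = 9**2 = 81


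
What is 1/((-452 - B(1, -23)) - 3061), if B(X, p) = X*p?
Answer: -1/3490 ≈ -0.00028653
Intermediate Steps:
1/((-452 - B(1, -23)) - 3061) = 1/((-452 - (-23)) - 3061) = 1/((-452 - 1*(-23)) - 3061) = 1/((-452 + 23) - 3061) = 1/(-429 - 3061) = 1/(-3490) = -1/3490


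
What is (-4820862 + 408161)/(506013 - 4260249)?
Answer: 4412701/3754236 ≈ 1.1754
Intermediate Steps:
(-4820862 + 408161)/(506013 - 4260249) = -4412701/(-3754236) = -4412701*(-1/3754236) = 4412701/3754236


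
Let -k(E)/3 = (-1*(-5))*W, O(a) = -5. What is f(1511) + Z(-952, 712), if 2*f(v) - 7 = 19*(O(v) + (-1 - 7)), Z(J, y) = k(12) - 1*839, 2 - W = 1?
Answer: -974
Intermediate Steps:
W = 1 (W = 2 - 1*1 = 2 - 1 = 1)
k(E) = -15 (k(E) = -3*(-1*(-5)) = -15)
Z(J, y) = -854 (Z(J, y) = -15 - 1*839 = -15 - 839 = -854)
f(v) = -120 (f(v) = 7/2 + (19*(-5 + (-1 - 7)))/2 = 7/2 + (19*(-5 - 8))/2 = 7/2 + (19*(-13))/2 = 7/2 + (½)*(-247) = 7/2 - 247/2 = -120)
f(1511) + Z(-952, 712) = -120 - 854 = -974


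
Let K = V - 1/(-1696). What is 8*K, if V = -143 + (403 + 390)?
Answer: 1102401/212 ≈ 5200.0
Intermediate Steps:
V = 650 (V = -143 + 793 = 650)
K = 1102401/1696 (K = 650 - 1/(-1696) = 650 - 1*(-1/1696) = 650 + 1/1696 = 1102401/1696 ≈ 650.00)
8*K = 8*(1102401/1696) = 1102401/212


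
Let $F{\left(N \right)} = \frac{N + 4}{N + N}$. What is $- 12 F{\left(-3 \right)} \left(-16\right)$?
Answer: $-32$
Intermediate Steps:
$F{\left(N \right)} = \frac{4 + N}{2 N}$
$- 12 F{\left(-3 \right)} \left(-16\right) = - 12 \frac{4 - 3}{2 \left(-3\right)} \left(-16\right) = - 12 \cdot \frac{1}{2} \left(- \frac{1}{3}\right) 1 \left(-16\right) = \left(-12\right) \left(- \frac{1}{6}\right) \left(-16\right) = 2 \left(-16\right) = -32$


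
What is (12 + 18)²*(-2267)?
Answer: -2040300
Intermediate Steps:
(12 + 18)²*(-2267) = 30²*(-2267) = 900*(-2267) = -2040300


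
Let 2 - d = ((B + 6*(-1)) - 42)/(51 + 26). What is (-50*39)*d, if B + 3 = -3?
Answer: -405600/77 ≈ -5267.5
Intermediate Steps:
B = -6 (B = -3 - 3 = -6)
d = 208/77 (d = 2 - ((-6 + 6*(-1)) - 42)/(51 + 26) = 2 - ((-6 - 6) - 42)/77 = 2 - (-12 - 42)/77 = 2 - (-54)/77 = 2 - 1*(-54/77) = 2 + 54/77 = 208/77 ≈ 2.7013)
(-50*39)*d = -50*39*(208/77) = -1950*208/77 = -405600/77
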